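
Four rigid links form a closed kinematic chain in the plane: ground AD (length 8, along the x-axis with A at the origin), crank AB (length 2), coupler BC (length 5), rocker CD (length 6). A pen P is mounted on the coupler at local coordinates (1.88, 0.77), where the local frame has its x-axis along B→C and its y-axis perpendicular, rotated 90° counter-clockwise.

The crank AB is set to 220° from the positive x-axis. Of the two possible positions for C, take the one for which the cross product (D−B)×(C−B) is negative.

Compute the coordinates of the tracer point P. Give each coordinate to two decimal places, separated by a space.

A=(0,0), D=(8.00,0)
B = A + 2.00·(cos220°, sin220°) = (-1.5321, -1.2856)
|BD| = 9.6184
circle(B,5.00) ∩ circle(D,6.00): a=4.2374, h=2.6542
  candidates: C₊=(2.3125,1.9111) cross=25.529; C₋=(3.0220,-3.3496) cross=-25.529
  mode - wants cross < 0 → take C=(3.0220,-3.3496) (cross=-25.529)
ex = (C−B)/|BC| = (0.9108,-0.4128); ey = (0.4128,0.9108)
P = B + 1.88·ex + 0.77·ey = (0.4981,-1.3603)

0.50 -1.36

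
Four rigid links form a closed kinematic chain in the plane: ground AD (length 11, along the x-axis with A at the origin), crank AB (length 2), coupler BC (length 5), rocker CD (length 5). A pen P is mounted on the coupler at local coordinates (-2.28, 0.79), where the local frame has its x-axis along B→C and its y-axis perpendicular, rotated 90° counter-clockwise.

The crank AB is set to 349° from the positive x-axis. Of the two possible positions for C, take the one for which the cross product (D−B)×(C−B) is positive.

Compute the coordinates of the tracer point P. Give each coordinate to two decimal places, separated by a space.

A=(0,0), D=(11.00,0)
B = A + 2.00·(cos349°, sin349°) = (1.9633, -0.3816)
|BD| = 9.0448
circle(B,5.00) ∩ circle(D,5.00): a=4.5224, h=2.1326
  candidates: C₊=(6.3916,1.9399) cross=19.289; C₋=(6.5716,-2.3215) cross=-19.289
  mode + wants cross > 0 → take C=(6.3916,1.9399) (cross=19.289)
ex = (C−B)/|BC| = (0.8857,0.4643); ey = (-0.4643,0.8857)
P = B + -2.28·ex + 0.79·ey = (-0.4229,-0.7405)

-0.42 -0.74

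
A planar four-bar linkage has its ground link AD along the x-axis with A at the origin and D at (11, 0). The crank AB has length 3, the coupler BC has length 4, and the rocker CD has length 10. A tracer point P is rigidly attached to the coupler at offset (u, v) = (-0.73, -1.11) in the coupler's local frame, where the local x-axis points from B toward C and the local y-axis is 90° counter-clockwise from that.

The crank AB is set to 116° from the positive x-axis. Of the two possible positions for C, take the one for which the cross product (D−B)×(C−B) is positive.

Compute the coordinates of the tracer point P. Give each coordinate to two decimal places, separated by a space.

-1.40 1.37

A=(0,0), D=(11.00,0)
B = A + 3.00·(cos116°, sin116°) = (-1.3151, 2.6964)
|BD| = 12.6068
circle(B,4.00) ∩ circle(D,10.00): a=2.9719, h=2.6773
  candidates: C₊=(2.1606,4.6761) cross=33.752; C₋=(1.0154,-0.5546) cross=-33.752
  mode + wants cross > 0 → take C=(2.1606,4.6761) (cross=33.752)
ex = (C−B)/|BC| = (0.8689,0.4949); ey = (-0.4949,0.8689)
P = B + -0.73·ex + -1.11·ey = (-1.4001,1.3706)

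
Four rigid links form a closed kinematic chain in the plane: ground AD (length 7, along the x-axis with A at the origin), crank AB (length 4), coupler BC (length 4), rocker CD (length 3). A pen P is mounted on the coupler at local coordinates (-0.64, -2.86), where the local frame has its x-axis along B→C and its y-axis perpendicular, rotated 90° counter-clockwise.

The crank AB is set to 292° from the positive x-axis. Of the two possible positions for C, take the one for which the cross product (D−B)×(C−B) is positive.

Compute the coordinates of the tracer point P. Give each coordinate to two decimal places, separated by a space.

A=(0,0), D=(7.00,0)
B = A + 4.00·(cos292°, sin292°) = (1.4984, -3.7087)
|BD| = 6.6349
circle(B,4.00) ∩ circle(D,3.00): a=3.8450, h=1.1028
  candidates: C₊=(4.0702,-0.6451) cross=7.317; C₋=(5.3031,-2.4739) cross=-7.317
  mode + wants cross > 0 → take C=(4.0702,-0.6451) (cross=7.317)
ex = (C−B)/|BC| = (0.6429,0.7659); ey = (-0.7659,0.6429)
P = B + -0.64·ex + -2.86·ey = (3.2775,-6.0377)

3.28 -6.04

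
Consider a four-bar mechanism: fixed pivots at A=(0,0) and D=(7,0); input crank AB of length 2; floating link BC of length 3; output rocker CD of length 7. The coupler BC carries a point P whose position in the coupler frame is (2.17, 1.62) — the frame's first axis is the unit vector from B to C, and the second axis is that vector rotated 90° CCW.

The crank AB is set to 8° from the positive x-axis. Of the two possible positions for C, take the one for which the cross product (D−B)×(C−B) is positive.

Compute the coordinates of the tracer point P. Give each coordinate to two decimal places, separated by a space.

-0.43 1.52

A=(0,0), D=(7.00,0)
B = A + 2.00·(cos8°, sin8°) = (1.9805, 0.2783)
|BD| = 5.0272
circle(B,3.00) ∩ circle(D,7.00): a=-1.4648, h=2.6181
  candidates: C₊=(0.6630,2.9735) cross=13.162; C₋=(0.3730,-2.2546) cross=-13.162
  mode + wants cross > 0 → take C=(0.6630,2.9735) (cross=13.162)
ex = (C−B)/|BC| = (-0.4392,0.8984); ey = (-0.8984,-0.4392)
P = B + 2.17·ex + 1.62·ey = (-0.4279,1.5164)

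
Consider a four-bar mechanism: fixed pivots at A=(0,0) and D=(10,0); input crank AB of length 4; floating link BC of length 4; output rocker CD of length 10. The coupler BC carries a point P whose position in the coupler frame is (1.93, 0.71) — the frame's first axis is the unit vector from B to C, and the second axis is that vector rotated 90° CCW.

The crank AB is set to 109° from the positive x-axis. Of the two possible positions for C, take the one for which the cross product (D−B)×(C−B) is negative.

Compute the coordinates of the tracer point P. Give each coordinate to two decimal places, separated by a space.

-0.00 2.19

A=(0,0), D=(10.00,0)
B = A + 4.00·(cos109°, sin109°) = (-1.3023, 3.7821)
|BD| = 11.9183
circle(B,4.00) ∩ circle(D,10.00): a=2.4351, h=3.1733
  candidates: C₊=(2.0140,6.0186) cross=37.821; C₋=(-0.0000,0.0000) cross=-37.821
  mode - wants cross < 0 → take C=(-0.0000,0.0000) (cross=-37.821)
ex = (C−B)/|BC| = (0.3256,-0.9455); ey = (0.9455,0.3256)
P = B + 1.93·ex + 0.71·ey = (-0.0026,2.1884)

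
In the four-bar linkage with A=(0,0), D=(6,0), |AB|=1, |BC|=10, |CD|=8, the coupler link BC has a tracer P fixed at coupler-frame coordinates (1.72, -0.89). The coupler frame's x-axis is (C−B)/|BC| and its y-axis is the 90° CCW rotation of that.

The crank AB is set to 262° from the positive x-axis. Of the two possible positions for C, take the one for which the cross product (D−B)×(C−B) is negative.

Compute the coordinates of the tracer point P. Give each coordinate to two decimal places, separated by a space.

0.48 -2.82

A=(0,0), D=(6.00,0)
B = A + 1.00·(cos262°, sin262°) = (-0.1392, -0.9903)
|BD| = 6.2185
circle(B,10.00) ∩ circle(D,8.00): a=6.0038, h=7.9971
  candidates: C₊=(4.5146,7.8609) cross=49.730; C₋=(7.0616,-7.9293) cross=-49.730
  mode - wants cross < 0 → take C=(7.0616,-7.9293) (cross=-49.730)
ex = (C−B)/|BC| = (0.7201,-0.6939); ey = (0.6939,0.7201)
P = B + 1.72·ex + -0.89·ey = (0.4818,-2.8246)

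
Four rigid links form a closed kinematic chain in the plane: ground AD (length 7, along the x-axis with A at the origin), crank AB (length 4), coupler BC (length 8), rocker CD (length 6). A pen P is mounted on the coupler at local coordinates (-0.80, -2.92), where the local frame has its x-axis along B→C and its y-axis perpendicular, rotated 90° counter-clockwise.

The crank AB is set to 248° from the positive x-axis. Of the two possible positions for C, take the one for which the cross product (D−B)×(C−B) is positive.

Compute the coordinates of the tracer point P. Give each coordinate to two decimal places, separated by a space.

0.75 -5.73

A=(0,0), D=(7.00,0)
B = A + 4.00·(cos248°, sin248°) = (-1.4984, -3.7087)
|BD| = 9.2724
circle(B,8.00) ∩ circle(D,6.00): a=6.1461, h=5.1211
  candidates: C₊=(2.0863,3.4432) cross=47.485; C₋=(6.1829,-5.9441) cross=-47.485
  mode + wants cross > 0 → take C=(2.0863,3.4432) (cross=47.485)
ex = (C−B)/|BC| = (0.4481,0.8940); ey = (-0.8940,0.4481)
P = B + -0.80·ex + -2.92·ey = (0.7535,-5.7323)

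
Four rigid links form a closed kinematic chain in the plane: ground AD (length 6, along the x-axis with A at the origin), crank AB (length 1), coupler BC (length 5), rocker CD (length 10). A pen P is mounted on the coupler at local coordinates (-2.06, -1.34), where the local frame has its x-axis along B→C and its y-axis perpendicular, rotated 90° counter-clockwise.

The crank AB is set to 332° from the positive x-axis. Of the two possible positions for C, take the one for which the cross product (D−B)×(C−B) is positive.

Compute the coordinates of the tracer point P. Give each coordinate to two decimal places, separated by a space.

3.20 0.34

A=(0,0), D=(6.00,0)
B = A + 1.00·(cos332°, sin332°) = (0.8829, -0.4695)
|BD| = 5.1385
circle(B,5.00) ∩ circle(D,10.00): a=-4.7285, h=1.6252
  candidates: C₊=(-3.9743,0.7169) cross=8.351; C₋=(-3.6773,-2.5198) cross=-8.351
  mode + wants cross > 0 → take C=(-3.9743,0.7169) (cross=8.351)
ex = (C−B)/|BC| = (-0.9714,0.2373); ey = (-0.2373,-0.9714)
P = B + -2.06·ex + -1.34·ey = (3.2021,0.3435)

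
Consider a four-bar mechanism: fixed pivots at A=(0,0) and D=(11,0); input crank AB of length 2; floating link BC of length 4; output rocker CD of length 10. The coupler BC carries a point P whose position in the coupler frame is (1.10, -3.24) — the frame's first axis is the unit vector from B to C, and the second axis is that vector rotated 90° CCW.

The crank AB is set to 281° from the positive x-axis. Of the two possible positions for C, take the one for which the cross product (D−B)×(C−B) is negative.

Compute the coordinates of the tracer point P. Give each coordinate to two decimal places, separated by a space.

A=(0,0), D=(11.00,0)
B = A + 2.00·(cos281°, sin281°) = (0.3816, -1.9633)
|BD| = 10.7984
circle(B,4.00) ∩ circle(D,10.00): a=1.5097, h=3.7042
  candidates: C₊=(1.1927,1.9537) cross=39.999; C₋=(2.5396,-5.3312) cross=-39.999
  mode - wants cross < 0 → take C=(2.5396,-5.3312) (cross=-39.999)
ex = (C−B)/|BC| = (0.5395,-0.8420); ey = (0.8420,0.5395)
P = B + 1.10·ex + -3.24·ey = (-1.7530,-4.6374)

-1.75 -4.64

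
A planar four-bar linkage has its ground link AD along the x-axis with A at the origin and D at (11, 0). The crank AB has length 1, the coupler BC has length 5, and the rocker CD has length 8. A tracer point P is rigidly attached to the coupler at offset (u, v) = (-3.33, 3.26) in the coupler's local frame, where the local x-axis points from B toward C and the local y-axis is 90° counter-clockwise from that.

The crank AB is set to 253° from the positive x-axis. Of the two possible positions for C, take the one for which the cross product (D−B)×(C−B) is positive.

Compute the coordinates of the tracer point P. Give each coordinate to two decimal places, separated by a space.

-4.95 -0.82

A=(0,0), D=(11.00,0)
B = A + 1.00·(cos253°, sin253°) = (-0.2924, -0.9563)
|BD| = 11.3328
circle(B,5.00) ∩ circle(D,8.00): a=3.9457, h=3.0710
  candidates: C₊=(3.3801,2.4367) cross=34.803; C₋=(3.8984,-3.6834) cross=-34.803
  mode + wants cross > 0 → take C=(3.3801,2.4367) (cross=34.803)
ex = (C−B)/|BC| = (0.7345,0.6786); ey = (-0.6786,0.7345)
P = B + -3.33·ex + 3.26·ey = (-4.9505,-0.8216)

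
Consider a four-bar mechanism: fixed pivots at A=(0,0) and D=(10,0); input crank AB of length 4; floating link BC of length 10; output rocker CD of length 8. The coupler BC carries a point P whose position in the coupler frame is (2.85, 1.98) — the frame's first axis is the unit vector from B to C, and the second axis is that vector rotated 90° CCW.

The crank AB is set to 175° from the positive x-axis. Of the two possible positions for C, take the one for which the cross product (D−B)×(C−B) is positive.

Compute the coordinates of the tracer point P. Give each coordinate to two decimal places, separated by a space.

A=(0,0), D=(10.00,0)
B = A + 4.00·(cos175°, sin175°) = (-3.9848, 0.3486)
|BD| = 13.9891
circle(B,10.00) ∩ circle(D,8.00): a=8.2813, h=5.6054
  candidates: C₊=(4.4336,5.7459) cross=78.415; C₋=(4.1542,-5.4614) cross=-78.415
  mode + wants cross > 0 → take C=(4.4336,5.7459) (cross=78.415)
ex = (C−B)/|BC| = (0.8418,0.5397); ey = (-0.5397,0.8418)
P = B + 2.85·ex + 1.98·ey = (-2.6542,3.5537)

-2.65 3.55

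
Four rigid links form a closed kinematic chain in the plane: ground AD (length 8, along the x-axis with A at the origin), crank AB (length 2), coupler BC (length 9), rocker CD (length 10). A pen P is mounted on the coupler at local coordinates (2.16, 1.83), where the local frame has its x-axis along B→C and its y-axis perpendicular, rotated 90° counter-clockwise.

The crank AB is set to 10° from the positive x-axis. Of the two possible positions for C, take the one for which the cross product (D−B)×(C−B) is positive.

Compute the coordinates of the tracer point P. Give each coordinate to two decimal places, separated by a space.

0.65 2.85

A=(0,0), D=(8.00,0)
B = A + 2.00·(cos10°, sin10°) = (1.9696, 0.3473)
|BD| = 6.0404
circle(B,9.00) ∩ circle(D,10.00): a=1.4474, h=8.8828
  candidates: C₊=(3.9254,9.1322) cross=53.656; C₋=(2.9039,-8.6041) cross=-53.656
  mode + wants cross > 0 → take C=(3.9254,9.1322) (cross=53.656)
ex = (C−B)/|BC| = (0.2173,0.9761); ey = (-0.9761,0.2173)
P = B + 2.16·ex + 1.83·ey = (0.6527,2.8534)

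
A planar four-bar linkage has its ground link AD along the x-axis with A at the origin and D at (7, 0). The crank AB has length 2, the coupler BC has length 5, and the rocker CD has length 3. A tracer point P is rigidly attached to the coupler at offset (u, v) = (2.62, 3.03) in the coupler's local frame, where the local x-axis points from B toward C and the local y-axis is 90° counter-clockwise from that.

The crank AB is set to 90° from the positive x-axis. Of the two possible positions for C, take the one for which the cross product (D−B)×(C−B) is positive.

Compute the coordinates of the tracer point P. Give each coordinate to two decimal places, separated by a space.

A=(0,0), D=(7.00,0)
B = A + 2.00·(cos90°, sin90°) = (0.0000, 2.0000)
|BD| = 7.2801
circle(B,5.00) ∩ circle(D,3.00): a=4.7389, h=1.5945
  candidates: C₊=(4.9946,2.2313) cross=11.608; C₋=(4.1186,-0.8350) cross=-11.608
  mode + wants cross > 0 → take C=(4.9946,2.2313) (cross=11.608)
ex = (C−B)/|BC| = (0.9989,0.0463); ey = (-0.0463,0.9989)
P = B + 2.62·ex + 3.03·ey = (2.4770,5.1479)

2.48 5.15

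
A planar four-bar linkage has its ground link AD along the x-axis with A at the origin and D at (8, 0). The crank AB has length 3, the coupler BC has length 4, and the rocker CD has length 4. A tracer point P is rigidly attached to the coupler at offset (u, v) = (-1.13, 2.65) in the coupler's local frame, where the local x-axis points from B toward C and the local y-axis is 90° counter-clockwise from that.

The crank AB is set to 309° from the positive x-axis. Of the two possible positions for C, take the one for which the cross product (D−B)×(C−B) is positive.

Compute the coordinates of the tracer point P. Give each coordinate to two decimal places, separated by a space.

A=(0,0), D=(8.00,0)
B = A + 3.00·(cos309°, sin309°) = (1.8880, -2.3314)
|BD| = 6.5416
circle(B,4.00) ∩ circle(D,4.00): a=3.2708, h=2.3026
  candidates: C₊=(4.1233,0.9857) cross=15.063; C₋=(5.7646,-3.3171) cross=-15.063
  mode + wants cross > 0 → take C=(4.1233,0.9857) (cross=15.063)
ex = (C−B)/|BC| = (0.5588,0.8293); ey = (-0.8293,0.5588)
P = B + -1.13·ex + 2.65·ey = (-0.9411,-1.7876)

-0.94 -1.79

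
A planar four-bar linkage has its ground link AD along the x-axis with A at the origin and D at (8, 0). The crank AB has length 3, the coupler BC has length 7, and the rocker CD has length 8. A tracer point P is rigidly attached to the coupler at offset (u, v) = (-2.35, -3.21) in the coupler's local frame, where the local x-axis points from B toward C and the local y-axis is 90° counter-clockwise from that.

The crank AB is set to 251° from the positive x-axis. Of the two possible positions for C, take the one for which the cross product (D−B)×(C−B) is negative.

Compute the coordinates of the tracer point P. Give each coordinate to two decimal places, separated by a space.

A=(0,0), D=(8.00,0)
B = A + 3.00·(cos251°, sin251°) = (-0.9767, -2.8366)
|BD| = 9.4142
circle(B,7.00) ∩ circle(D,8.00): a=3.9104, h=5.8059
  candidates: C₊=(1.0026,3.8778) cross=54.658; C₋=(4.5014,-7.1944) cross=-54.658
  mode - wants cross < 0 → take C=(4.5014,-7.1944) (cross=-54.658)
ex = (C−B)/|BC| = (0.7826,-0.6226); ey = (0.6226,0.7826)
P = B + -2.35·ex + -3.21·ey = (-4.8142,-3.8856)

-4.81 -3.89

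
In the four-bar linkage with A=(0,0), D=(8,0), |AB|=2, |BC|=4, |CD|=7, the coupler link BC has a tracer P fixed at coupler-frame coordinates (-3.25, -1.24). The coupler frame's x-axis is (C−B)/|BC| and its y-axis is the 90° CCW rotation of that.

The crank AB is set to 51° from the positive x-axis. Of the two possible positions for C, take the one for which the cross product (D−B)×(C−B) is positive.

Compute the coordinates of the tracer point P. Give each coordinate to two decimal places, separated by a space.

A=(0,0), D=(8.00,0)
B = A + 2.00·(cos51°, sin51°) = (1.2586, 1.5543)
|BD| = 6.9182
circle(B,4.00) ∩ circle(D,7.00): a=1.0741, h=3.8531
  candidates: C₊=(3.1709,5.0676) cross=26.657; C₋=(1.4396,-2.4416) cross=-26.657
  mode + wants cross > 0 → take C=(3.1709,5.0676) (cross=26.657)
ex = (C−B)/|BC| = (0.4781,0.8783); ey = (-0.8783,0.4781)
P = B + -3.25·ex + -1.24·ey = (0.7940,-1.8931)

0.79 -1.89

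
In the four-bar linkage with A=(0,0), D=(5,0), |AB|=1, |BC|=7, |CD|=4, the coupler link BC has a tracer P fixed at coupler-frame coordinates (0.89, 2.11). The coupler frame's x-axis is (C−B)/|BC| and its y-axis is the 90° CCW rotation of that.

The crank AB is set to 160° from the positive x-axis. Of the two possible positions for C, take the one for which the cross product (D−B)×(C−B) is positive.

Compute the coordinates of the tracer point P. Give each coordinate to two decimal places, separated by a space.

-1.28 2.61

A=(0,0), D=(5.00,0)
B = A + 1.00·(cos160°, sin160°) = (-0.9397, 0.3420)
|BD| = 5.9495
circle(B,7.00) ∩ circle(D,4.00): a=5.7481, h=3.9949
  candidates: C₊=(5.0286,3.9999) cross=23.768; C₋=(4.5692,-3.9767) cross=-23.768
  mode + wants cross > 0 → take C=(5.0286,3.9999) (cross=23.768)
ex = (C−B)/|BC| = (0.8526,0.5226); ey = (-0.5226,0.8526)
P = B + 0.89·ex + 2.11·ey = (-1.2835,2.6061)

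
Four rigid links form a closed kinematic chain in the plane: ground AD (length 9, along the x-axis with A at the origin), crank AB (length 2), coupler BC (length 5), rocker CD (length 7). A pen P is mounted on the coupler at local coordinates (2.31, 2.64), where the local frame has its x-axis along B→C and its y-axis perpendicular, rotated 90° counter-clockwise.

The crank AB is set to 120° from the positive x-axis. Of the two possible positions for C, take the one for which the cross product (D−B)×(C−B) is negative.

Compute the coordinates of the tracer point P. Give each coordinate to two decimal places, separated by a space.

2.51 1.74

A=(0,0), D=(9.00,0)
B = A + 2.00·(cos120°, sin120°) = (-1.0000, 1.7321)
|BD| = 10.1489
circle(B,5.00) ∩ circle(D,7.00): a=3.8921, h=3.1388
  candidates: C₊=(3.3706,4.1605) cross=31.855; C₋=(2.2993,-2.0249) cross=-31.855
  mode - wants cross < 0 → take C=(2.2993,-2.0249) (cross=-31.855)
ex = (C−B)/|BC| = (0.6599,-0.7514); ey = (0.7514,0.6599)
P = B + 2.31·ex + 2.64·ey = (2.5079,1.7383)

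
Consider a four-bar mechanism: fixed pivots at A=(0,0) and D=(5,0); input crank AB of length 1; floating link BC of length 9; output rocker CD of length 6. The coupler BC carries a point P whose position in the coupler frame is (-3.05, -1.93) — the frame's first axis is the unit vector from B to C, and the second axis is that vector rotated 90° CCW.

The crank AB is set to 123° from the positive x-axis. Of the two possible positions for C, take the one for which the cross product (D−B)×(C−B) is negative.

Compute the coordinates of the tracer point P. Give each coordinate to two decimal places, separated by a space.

-4.00 1.90

A=(0,0), D=(5.00,0)
B = A + 1.00·(cos123°, sin123°) = (-0.5446, 0.8387)
|BD| = 5.6077
circle(B,9.00) ∩ circle(D,6.00): a=6.8162, h=5.8770
  candidates: C₊=(7.0738,5.6302) cross=32.957; C₋=(5.3159,-5.9917) cross=-32.957
  mode - wants cross < 0 → take C=(5.3159,-5.9917) (cross=-32.957)
ex = (C−B)/|BC| = (0.6512,-0.7589); ey = (0.7589,0.6512)
P = B + -3.05·ex + -1.93·ey = (-3.9955,1.8966)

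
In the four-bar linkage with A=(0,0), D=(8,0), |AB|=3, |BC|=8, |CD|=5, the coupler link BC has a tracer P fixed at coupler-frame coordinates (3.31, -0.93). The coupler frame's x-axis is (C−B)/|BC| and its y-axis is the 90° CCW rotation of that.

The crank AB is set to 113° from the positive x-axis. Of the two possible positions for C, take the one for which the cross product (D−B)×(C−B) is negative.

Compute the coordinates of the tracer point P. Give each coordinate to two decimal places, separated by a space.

0.34 -0.33

A=(0,0), D=(8.00,0)
B = A + 3.00·(cos113°, sin113°) = (-1.1722, 2.7615)
|BD| = 9.5789
circle(B,8.00) ∩ circle(D,5.00): a=6.8252, h=4.1734
  candidates: C₊=(6.5663,4.7901) cross=39.976; C₋=(4.1600,-3.2023) cross=-39.976
  mode - wants cross < 0 → take C=(4.1600,-3.2023) (cross=-39.976)
ex = (C−B)/|BC| = (0.6665,-0.7455); ey = (0.7455,0.6665)
P = B + 3.31·ex + -0.93·ey = (0.3407,-0.3259)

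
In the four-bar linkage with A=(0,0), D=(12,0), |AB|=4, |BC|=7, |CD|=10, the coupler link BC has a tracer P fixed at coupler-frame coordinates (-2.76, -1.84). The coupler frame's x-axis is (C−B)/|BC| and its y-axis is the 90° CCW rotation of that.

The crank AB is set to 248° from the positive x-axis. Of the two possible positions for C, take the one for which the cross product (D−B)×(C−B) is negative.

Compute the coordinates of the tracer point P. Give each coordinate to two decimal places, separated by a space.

-4.79 -4.10

A=(0,0), D=(12.00,0)
B = A + 4.00·(cos248°, sin248°) = (-1.4984, -3.7087)
|BD| = 13.9987
circle(B,7.00) ∩ circle(D,10.00): a=5.1777, h=4.7108
  candidates: C₊=(2.2462,2.2054) cross=65.944; C₋=(4.7423,-6.8794) cross=-65.944
  mode - wants cross < 0 → take C=(4.7423,-6.8794) (cross=-65.944)
ex = (C−B)/|BC| = (0.8915,-0.4530); ey = (0.4530,0.8915)
P = B + -2.76·ex + -1.84·ey = (-4.7925,-4.0990)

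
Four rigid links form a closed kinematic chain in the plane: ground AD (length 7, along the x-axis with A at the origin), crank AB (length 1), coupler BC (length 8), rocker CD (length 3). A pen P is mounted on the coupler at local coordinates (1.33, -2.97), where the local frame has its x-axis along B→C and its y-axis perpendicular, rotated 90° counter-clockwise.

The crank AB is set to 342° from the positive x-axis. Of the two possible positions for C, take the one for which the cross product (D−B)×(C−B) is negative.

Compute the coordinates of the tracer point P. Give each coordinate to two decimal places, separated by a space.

A=(0,0), D=(7.00,0)
B = A + 1.00·(cos342°, sin342°) = (0.9511, -0.3090)
|BD| = 6.0568
circle(B,8.00) ∩ circle(D,3.00): a=7.5687, h=2.5912
  candidates: C₊=(8.3777,2.6649) cross=15.694; C₋=(8.6421,-2.5107) cross=-15.694
  mode - wants cross < 0 → take C=(8.6421,-2.5107) (cross=-15.694)
ex = (C−B)/|BC| = (0.9614,-0.2752); ey = (0.2752,0.9614)
P = B + 1.33·ex + -2.97·ey = (1.4123,-3.5304)

1.41 -3.53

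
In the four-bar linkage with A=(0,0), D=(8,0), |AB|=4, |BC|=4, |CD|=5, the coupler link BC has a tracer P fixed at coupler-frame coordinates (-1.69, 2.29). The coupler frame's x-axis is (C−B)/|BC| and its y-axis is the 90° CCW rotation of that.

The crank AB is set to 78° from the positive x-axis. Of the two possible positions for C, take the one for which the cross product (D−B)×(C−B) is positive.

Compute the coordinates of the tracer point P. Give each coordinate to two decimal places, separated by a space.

-0.83 6.22

A=(0,0), D=(8.00,0)
B = A + 4.00·(cos78°, sin78°) = (0.8316, 3.9126)
|BD| = 8.1666
circle(B,4.00) ∩ circle(D,5.00): a=3.5323, h=1.8770
  candidates: C₊=(4.8314,3.8678) cross=15.328; C₋=(3.0329,0.5728) cross=-15.328
  mode + wants cross > 0 → take C=(4.8314,3.8678) (cross=15.328)
ex = (C−B)/|BC| = (0.9999,-0.0112); ey = (0.0112,0.9999)
P = B + -1.69·ex + 2.29·ey = (-0.8326,6.2214)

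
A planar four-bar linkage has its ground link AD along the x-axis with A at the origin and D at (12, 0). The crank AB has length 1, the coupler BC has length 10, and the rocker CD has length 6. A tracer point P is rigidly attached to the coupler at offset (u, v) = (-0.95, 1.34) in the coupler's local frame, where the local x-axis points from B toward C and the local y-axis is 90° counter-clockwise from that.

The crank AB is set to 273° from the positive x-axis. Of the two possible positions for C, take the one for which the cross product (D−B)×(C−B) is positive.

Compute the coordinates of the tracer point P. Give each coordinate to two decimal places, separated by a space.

A=(0,0), D=(12.00,0)
B = A + 1.00·(cos273°, sin273°) = (0.0523, -0.9986)
|BD| = 11.9893
circle(B,10.00) ∩ circle(D,6.00): a=8.6637, h=4.9940
  candidates: C₊=(8.2700,4.6997) cross=59.875; C₋=(9.1019,-5.2537) cross=-59.875
  mode + wants cross > 0 → take C=(8.2700,4.6997) (cross=59.875)
ex = (C−B)/|BC| = (0.8218,0.5698); ey = (-0.5698,0.8218)
P = B + -0.95·ex + 1.34·ey = (-1.4919,-0.4388)

-1.49 -0.44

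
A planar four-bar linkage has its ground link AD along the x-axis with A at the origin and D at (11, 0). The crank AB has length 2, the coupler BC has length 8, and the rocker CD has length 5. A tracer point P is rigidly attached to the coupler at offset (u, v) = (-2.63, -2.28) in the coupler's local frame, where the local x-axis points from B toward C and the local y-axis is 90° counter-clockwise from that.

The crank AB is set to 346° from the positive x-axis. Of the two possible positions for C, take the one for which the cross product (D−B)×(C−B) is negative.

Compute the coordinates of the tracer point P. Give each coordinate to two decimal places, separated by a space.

A=(0,0), D=(11.00,0)
B = A + 2.00·(cos346°, sin346°) = (1.9406, -0.4838)
|BD| = 9.0723
circle(B,8.00) ∩ circle(D,5.00): a=6.6856, h=4.3936
  candidates: C₊=(8.3823,4.2600) cross=39.860; C₋=(8.8509,-4.5146) cross=-39.860
  mode - wants cross < 0 → take C=(8.8509,-4.5146) (cross=-39.860)
ex = (C−B)/|BC| = (0.8638,-0.5038); ey = (0.5038,0.8638)
P = B + -2.63·ex + -2.28·ey = (-1.4800,-1.1282)

-1.48 -1.13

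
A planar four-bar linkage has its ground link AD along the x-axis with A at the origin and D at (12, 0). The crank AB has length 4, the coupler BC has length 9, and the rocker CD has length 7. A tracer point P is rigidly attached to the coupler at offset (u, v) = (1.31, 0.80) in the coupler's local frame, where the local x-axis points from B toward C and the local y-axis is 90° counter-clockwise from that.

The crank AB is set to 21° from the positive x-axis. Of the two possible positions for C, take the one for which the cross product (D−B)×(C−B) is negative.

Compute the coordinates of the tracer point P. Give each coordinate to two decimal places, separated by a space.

5.12 0.77

A=(0,0), D=(12.00,0)
B = A + 4.00·(cos21°, sin21°) = (3.7343, 1.4335)
|BD| = 8.3891
circle(B,9.00) ∩ circle(D,7.00): a=6.1018, h=6.6158
  candidates: C₊=(10.8768,6.9093) cross=55.500; C₋=(8.6159,-6.1276) cross=-55.500
  mode - wants cross < 0 → take C=(8.6159,-6.1276) (cross=-55.500)
ex = (C−B)/|BC| = (0.5424,-0.8401); ey = (0.8401,0.5424)
P = B + 1.31·ex + 0.80·ey = (5.1170,0.7668)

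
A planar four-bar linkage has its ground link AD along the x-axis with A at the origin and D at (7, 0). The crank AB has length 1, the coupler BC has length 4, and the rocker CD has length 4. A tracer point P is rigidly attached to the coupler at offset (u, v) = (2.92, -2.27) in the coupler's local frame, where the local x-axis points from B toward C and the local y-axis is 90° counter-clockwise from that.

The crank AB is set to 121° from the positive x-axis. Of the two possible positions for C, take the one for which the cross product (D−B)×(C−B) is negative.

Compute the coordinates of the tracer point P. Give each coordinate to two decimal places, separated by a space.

1.14 -2.45

A=(0,0), D=(7.00,0)
B = A + 1.00·(cos121°, sin121°) = (-0.5150, 0.8572)
|BD| = 7.5638
circle(B,4.00) ∩ circle(D,4.00): a=3.7819, h=1.3028
  candidates: C₊=(3.3901,1.7230) cross=9.854; C₋=(3.0948,-0.8659) cross=-9.854
  mode - wants cross < 0 → take C=(3.0948,-0.8659) (cross=-9.854)
ex = (C−B)/|BC| = (0.9025,-0.4308); ey = (0.4308,0.9025)
P = B + 2.92·ex + -2.27·ey = (1.1424,-2.4492)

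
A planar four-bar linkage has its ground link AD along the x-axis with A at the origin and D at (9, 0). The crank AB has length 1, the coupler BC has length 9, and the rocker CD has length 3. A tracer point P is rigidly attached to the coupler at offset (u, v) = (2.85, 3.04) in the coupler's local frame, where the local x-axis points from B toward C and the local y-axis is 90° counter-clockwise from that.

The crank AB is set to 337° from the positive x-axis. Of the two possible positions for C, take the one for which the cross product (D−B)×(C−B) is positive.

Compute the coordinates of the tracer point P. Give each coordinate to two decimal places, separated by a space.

2.42 3.50

A=(0,0), D=(9.00,0)
B = A + 1.00·(cos337°, sin337°) = (0.9205, -0.3907)
|BD| = 8.0889
circle(B,9.00) ∩ circle(D,3.00): a=8.4950, h=2.9724
  candidates: C₊=(9.2620,2.9885) cross=24.044; C₋=(9.5492,-2.9493) cross=-24.044
  mode + wants cross > 0 → take C=(9.2620,2.9885) (cross=24.044)
ex = (C−B)/|BC| = (0.9268,0.3755); ey = (-0.3755,0.9268)
P = B + 2.85·ex + 3.04·ey = (2.4205,3.4969)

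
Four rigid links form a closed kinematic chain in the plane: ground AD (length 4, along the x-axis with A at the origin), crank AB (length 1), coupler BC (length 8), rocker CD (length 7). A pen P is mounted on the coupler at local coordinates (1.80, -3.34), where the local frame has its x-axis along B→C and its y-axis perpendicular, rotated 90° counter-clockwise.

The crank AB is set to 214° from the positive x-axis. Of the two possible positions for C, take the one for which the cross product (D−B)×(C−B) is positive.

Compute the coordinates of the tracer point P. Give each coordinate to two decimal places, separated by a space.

2.95 -0.22

A=(0,0), D=(4.00,0)
B = A + 1.00·(cos214°, sin214°) = (-0.8290, -0.5592)
|BD| = 4.8613
circle(B,8.00) ∩ circle(D,7.00): a=3.9734, h=6.9435
  candidates: C₊=(2.3193,6.7952) cross=33.754; C₋=(3.9167,-6.9995) cross=-33.754
  mode + wants cross > 0 → take C=(2.3193,6.7952) (cross=33.754)
ex = (C−B)/|BC| = (0.3935,0.9193); ey = (-0.9193,0.3935)
P = B + 1.80·ex + -3.34·ey = (2.9498,-0.2189)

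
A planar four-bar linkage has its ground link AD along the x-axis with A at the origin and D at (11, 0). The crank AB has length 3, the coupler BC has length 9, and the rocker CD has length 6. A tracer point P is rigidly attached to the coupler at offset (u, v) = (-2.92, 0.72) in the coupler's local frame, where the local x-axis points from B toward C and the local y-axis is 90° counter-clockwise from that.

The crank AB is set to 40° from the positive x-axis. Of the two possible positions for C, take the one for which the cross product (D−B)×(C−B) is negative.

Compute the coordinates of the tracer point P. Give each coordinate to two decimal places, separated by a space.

A=(0,0), D=(11.00,0)
B = A + 3.00·(cos40°, sin40°) = (2.2981, 1.9284)
|BD| = 8.9130
circle(B,9.00) ∩ circle(D,6.00): a=6.9809, h=5.6804
  candidates: C₊=(10.3427,5.9639) cross=50.629; C₋=(7.8847,-5.1279) cross=-50.629
  mode - wants cross < 0 → take C=(7.8847,-5.1279) (cross=-50.629)
ex = (C−B)/|BC| = (0.6207,-0.7840); ey = (0.7840,0.6207)
P = B + -2.92·ex + 0.72·ey = (1.0501,4.6646)

1.05 4.66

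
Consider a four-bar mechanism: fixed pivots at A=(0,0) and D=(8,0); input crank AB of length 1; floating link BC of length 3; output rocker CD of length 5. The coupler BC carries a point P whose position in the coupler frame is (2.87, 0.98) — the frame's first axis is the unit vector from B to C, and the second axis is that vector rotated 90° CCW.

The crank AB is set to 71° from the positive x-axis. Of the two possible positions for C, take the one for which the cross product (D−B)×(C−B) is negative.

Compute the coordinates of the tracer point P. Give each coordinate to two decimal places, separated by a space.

A=(0,0), D=(8.00,0)
B = A + 1.00·(cos71°, sin71°) = (0.3256, 0.9455)
|BD| = 7.7325
circle(B,3.00) ∩ circle(D,5.00): a=2.8316, h=0.9909
  candidates: C₊=(3.2571,1.5827) cross=7.662; C₋=(3.0148,-0.3842) cross=-7.662
  mode - wants cross < 0 → take C=(3.0148,-0.3842) (cross=-7.662)
ex = (C−B)/|BC| = (0.8964,-0.4432); ey = (0.4432,0.8964)
P = B + 2.87·ex + 0.98·ey = (3.3326,0.5519)

3.33 0.55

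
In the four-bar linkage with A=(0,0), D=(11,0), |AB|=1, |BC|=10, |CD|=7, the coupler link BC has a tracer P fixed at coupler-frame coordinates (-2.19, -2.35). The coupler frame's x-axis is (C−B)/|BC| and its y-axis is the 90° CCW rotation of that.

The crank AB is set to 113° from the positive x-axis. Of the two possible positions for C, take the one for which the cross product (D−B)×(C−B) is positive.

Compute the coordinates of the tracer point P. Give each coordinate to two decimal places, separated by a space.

-0.96 -2.24

A=(0,0), D=(11.00,0)
B = A + 1.00·(cos113°, sin113°) = (-0.3907, 0.9205)
|BD| = 11.4279
circle(B,10.00) ∩ circle(D,7.00): a=7.9453, h=6.0722
  candidates: C₊=(8.0179,6.3330) cross=69.393; C₋=(7.0397,-5.7720) cross=-69.393
  mode + wants cross > 0 → take C=(8.0179,6.3330) (cross=69.393)
ex = (C−B)/|BC| = (0.8409,0.5413); ey = (-0.5413,0.8409)
P = B + -2.19·ex + -2.35·ey = (-0.9603,-2.2409)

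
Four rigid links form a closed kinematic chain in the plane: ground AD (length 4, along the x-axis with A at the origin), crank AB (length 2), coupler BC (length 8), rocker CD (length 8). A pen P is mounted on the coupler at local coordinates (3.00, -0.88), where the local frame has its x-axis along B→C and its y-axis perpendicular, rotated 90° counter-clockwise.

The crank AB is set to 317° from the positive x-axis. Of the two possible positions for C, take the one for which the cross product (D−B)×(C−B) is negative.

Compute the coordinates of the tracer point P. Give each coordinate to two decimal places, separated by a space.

2.65 -4.26

A=(0,0), D=(4.00,0)
B = A + 2.00·(cos317°, sin317°) = (1.4627, -1.3640)
|BD| = 2.8807
circle(B,8.00) ∩ circle(D,8.00): a=1.4403, h=7.8693
  candidates: C₊=(-0.9947,6.2492) cross=22.669; C₋=(6.4574,-7.6132) cross=-22.669
  mode - wants cross < 0 → take C=(6.4574,-7.6132) (cross=-22.669)
ex = (C−B)/|BC| = (0.6243,-0.7812); ey = (0.7812,0.6243)
P = B + 3.00·ex + -0.88·ey = (2.6483,-4.2569)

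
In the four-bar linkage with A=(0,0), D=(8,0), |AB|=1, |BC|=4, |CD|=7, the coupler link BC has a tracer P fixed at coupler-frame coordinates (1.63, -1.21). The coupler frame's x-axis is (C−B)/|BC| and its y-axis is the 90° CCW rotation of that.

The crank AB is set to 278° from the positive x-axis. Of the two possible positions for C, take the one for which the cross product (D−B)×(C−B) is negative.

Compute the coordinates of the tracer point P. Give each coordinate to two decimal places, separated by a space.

0.09 -3.02

A=(0,0), D=(8.00,0)
B = A + 1.00·(cos278°, sin278°) = (0.1392, -0.9903)
|BD| = 7.9230
circle(B,4.00) ∩ circle(D,7.00): a=1.8789, h=3.5312
  candidates: C₊=(1.5620,2.7481) cross=27.978; C₋=(2.4447,-4.2590) cross=-27.978
  mode - wants cross < 0 → take C=(2.4447,-4.2590) (cross=-27.978)
ex = (C−B)/|BC| = (0.5764,-0.8172); ey = (0.8172,0.5764)
P = B + 1.63·ex + -1.21·ey = (0.0899,-3.0197)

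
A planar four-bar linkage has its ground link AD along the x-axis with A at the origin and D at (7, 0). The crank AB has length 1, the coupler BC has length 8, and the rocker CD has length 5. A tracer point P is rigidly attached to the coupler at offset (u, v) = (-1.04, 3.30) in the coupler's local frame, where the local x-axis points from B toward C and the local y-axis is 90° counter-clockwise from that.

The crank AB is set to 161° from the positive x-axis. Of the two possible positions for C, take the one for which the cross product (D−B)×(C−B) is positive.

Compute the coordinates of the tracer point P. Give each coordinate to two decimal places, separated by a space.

A=(0,0), D=(7.00,0)
B = A + 1.00·(cos161°, sin161°) = (-0.9455, 0.3256)
|BD| = 7.9522
circle(B,8.00) ∩ circle(D,5.00): a=6.4282, h=4.7621
  candidates: C₊=(5.6723,4.8205) cross=37.869; C₋=(5.2824,-4.6957) cross=-37.869
  mode + wants cross > 0 → take C=(5.6723,4.8205) (cross=37.869)
ex = (C−B)/|BC| = (0.8272,0.5619); ey = (-0.5619,0.8272)
P = B + -1.04·ex + 3.30·ey = (-3.6600,2.4711)

-3.66 2.47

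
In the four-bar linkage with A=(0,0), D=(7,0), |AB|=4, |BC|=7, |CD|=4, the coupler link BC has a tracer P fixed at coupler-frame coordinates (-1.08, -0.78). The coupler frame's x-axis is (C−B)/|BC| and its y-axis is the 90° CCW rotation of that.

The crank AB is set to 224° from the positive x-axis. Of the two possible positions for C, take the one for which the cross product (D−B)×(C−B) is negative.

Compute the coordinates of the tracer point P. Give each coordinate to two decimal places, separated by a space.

-3.96 -3.56

A=(0,0), D=(7.00,0)
B = A + 4.00·(cos224°, sin224°) = (-2.8774, -2.7786)
|BD| = 10.2608
circle(B,7.00) ∩ circle(D,4.00): a=6.7384, h=1.8956
  candidates: C₊=(3.0960,0.8709) cross=19.450; C₋=(4.1226,-2.7786) cross=-19.450
  mode - wants cross < 0 → take C=(4.1226,-2.7786) (cross=-19.450)
ex = (C−B)/|BC| = (1.0000,-0.0000); ey = (0.0000,1.0000)
P = B + -1.08·ex + -0.78·ey = (-3.9574,-3.5586)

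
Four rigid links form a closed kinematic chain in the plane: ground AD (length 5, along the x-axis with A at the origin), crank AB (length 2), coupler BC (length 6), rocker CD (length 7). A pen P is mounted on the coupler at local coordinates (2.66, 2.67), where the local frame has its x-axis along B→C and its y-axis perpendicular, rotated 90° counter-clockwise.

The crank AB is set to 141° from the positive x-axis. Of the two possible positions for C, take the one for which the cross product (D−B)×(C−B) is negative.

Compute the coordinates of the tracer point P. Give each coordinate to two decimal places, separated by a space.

1.62 -0.77

A=(0,0), D=(5.00,0)
B = A + 2.00·(cos141°, sin141°) = (-1.5543, 1.2586)
|BD| = 6.6740
circle(B,6.00) ∩ circle(D,7.00): a=2.3631, h=5.5150
  candidates: C₊=(1.8065,6.2291) cross=36.808; C₋=(-0.2737,-4.6031) cross=-36.808
  mode - wants cross < 0 → take C=(-0.2737,-4.6031) (cross=-36.808)
ex = (C−B)/|BC| = (0.2134,-0.9770); ey = (0.9770,0.2134)
P = B + 2.66·ex + 2.67·ey = (1.6219,-0.7702)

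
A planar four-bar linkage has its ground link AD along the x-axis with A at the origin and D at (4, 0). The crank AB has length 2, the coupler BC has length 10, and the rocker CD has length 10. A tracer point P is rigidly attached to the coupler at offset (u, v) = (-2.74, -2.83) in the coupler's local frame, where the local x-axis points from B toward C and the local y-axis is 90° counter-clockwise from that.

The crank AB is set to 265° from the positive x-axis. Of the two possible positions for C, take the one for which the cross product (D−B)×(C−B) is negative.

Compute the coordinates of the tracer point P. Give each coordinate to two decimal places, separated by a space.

A=(0,0), D=(4.00,0)
B = A + 2.00·(cos265°, sin265°) = (-0.1743, -1.9924)
|BD| = 4.6254
circle(B,10.00) ∩ circle(D,10.00): a=2.3127, h=9.7289
  candidates: C₊=(-2.2779,7.7839) cross=45.000; C₋=(6.1035,-9.7763) cross=-45.000
  mode - wants cross < 0 → take C=(6.1035,-9.7763) (cross=-45.000)
ex = (C−B)/|BC| = (0.6278,-0.7784); ey = (0.7784,0.6278)
P = B + -2.74·ex + -2.83·ey = (-4.0973,-1.6362)

-4.10 -1.64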